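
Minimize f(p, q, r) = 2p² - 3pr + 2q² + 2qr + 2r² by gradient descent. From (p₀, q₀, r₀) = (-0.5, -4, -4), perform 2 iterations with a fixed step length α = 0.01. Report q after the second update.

-3.5341

∇f = (4p - 3r, 4q + 2r, -3p + 2q + 4r)
(p₁, q₁, r₁) = (-0.5, -4, -4) − 0.01·(10, -24, -22.5) = (-0.6, -3.76, -3.775)
(p₂, q₂, r₂) = (-0.6, -3.76, -3.775) − 0.01·(8.925, -22.59, -20.82) = (-0.68925, -3.5341, -3.5668)
q = -3.5341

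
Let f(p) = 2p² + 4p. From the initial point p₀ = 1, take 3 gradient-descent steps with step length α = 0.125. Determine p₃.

-0.75

f′(p) = 4p + 4
p₁ = 1 − 0.125·8 = 0
p₂ = 0 − 0.125·4 = -0.5
p₃ = -0.5 − 0.125·2 = -0.75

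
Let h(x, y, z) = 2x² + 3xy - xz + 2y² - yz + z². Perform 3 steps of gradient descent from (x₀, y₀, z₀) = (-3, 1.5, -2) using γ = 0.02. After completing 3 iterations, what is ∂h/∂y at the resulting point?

-0.080848

∇h = (4x + 3y - z, 3x + 4y - z, -x - y + 2z)
(x₁, y₁, z₁) = (-3, 1.5, -2) − 0.02·(-5.5, -1, -2.5) = (-2.89, 1.52, -1.95)
(x₂, y₂, z₂) = (-2.89, 1.52, -1.95) − 0.02·(-5.05, -0.64, -2.53) = (-2.789, 1.5328, -1.8994)
(x₃, y₃, z₃) = (-2.789, 1.5328, -1.8994) − 0.02·(-4.6582, -0.3364, -2.5426) = (-2.695836, 1.539528, -1.848548)
∂h/∂y at (-2.695836, 1.539528, -1.848548) = -0.080848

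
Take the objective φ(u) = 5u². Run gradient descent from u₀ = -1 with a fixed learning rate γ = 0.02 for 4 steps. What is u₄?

φ′(u) = 10u
u₁ = -1 − 0.02·(-10) = -0.8
u₂ = -0.8 − 0.02·(-8) = -0.64
u₃ = -0.64 − 0.02·(-6.4) = -0.512
u₄ = -0.512 − 0.02·(-5.12) = -0.4096

-0.4096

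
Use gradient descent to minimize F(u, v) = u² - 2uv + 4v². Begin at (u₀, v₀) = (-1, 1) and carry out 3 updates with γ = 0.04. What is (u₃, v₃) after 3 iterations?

∇F = (2u - 2v, -2u + 8v)
Step 1: at (-1, 1), ∇F = (-4, 10) → (-1, 1) − 0.04·(-4, 10) = (-0.84, 0.6)
Step 2: at (-0.84, 0.6), ∇F = (-2.88, 6.48) → (-0.84, 0.6) − 0.04·(-2.88, 6.48) = (-0.7248, 0.3408)
Step 3: at (-0.7248, 0.3408), ∇F = (-2.1312, 4.176) → (-0.7248, 0.3408) − 0.04·(-2.1312, 4.176) = (-0.639552, 0.17376)

(-0.639552, 0.17376)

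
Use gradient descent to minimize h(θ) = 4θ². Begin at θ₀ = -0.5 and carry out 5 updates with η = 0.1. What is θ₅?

h′(θ) = 8θ
θ₁ = -0.5 − 0.1·(-4) = -0.1
θ₂ = -0.1 − 0.1·(-0.8) = -0.02
θ₃ = -0.02 − 0.1·(-0.16) = -0.004
θ₄ = -0.004 − 0.1·(-0.032) = -0.0008
θ₅ = -0.0008 − 0.1·(-0.0064) = -0.00016

-0.00016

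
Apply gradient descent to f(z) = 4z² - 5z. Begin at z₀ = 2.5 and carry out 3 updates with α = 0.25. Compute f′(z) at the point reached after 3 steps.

-15

f′(z) = 8z - 5
z₁ = 2.5 − 0.25·15 = -1.25
z₂ = -1.25 − 0.25·(-15) = 2.5
z₃ = 2.5 − 0.25·15 = -1.25
f′(z) at (-1.25) = -15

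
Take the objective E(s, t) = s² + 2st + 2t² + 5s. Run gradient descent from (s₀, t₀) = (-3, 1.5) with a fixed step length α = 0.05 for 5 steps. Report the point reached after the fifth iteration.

(-3.41763, 1.57379)

∇E = (2s + 2t + 5, 2s + 4t)
(s₁, t₁) = (-3, 1.5) − 0.05·(2, 0) = (-3.1, 1.5)
(s₂, t₂) = (-3.1, 1.5) − 0.05·(1.8, -0.2) = (-3.19, 1.51)
(s₃, t₃) = (-3.19, 1.51) − 0.05·(1.64, -0.34) = (-3.272, 1.527)
(s₄, t₄) = (-3.272, 1.527) − 0.05·(1.51, -0.436) = (-3.3475, 1.5488)
(s₅, t₅) = (-3.3475, 1.5488) − 0.05·(1.4026, -0.4998) = (-3.41763, 1.57379)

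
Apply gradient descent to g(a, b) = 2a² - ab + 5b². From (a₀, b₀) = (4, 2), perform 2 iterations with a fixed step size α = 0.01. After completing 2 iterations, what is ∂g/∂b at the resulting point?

13.222

∇g = (4a - b, -a + 10b)
(a₁, b₁) = (4, 2) − 0.01·(14, 16) = (3.86, 1.84)
(a₂, b₂) = (3.86, 1.84) − 0.01·(13.6, 14.54) = (3.724, 1.6946)
∂g/∂b at (3.724, 1.6946) = 13.222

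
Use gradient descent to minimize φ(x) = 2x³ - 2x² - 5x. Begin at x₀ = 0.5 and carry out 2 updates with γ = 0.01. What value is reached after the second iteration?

0.6087185

φ′(x) = 6x² - 4x - 5
x₁ = 0.5 − 0.01·(-5.5) = 0.555
x₂ = 0.555 − 0.01·(-5.37185) = 0.6087185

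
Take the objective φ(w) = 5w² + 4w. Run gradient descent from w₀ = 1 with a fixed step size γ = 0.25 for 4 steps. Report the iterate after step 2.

φ′(w) = 10w + 4
Step 1: φ′(1) = 14; w₁ = 1 − 0.25·14 = -2.5
Step 2: φ′(-2.5) = -21; w₂ = -2.5 − 0.25·(-21) = 2.75

2.75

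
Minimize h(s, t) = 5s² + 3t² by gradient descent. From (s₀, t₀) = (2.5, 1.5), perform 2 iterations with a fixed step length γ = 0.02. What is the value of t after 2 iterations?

∇h = (10s, 6t)
Step 1: at (2.5, 1.5), ∇h = (25, 9) → (2.5, 1.5) − 0.02·(25, 9) = (2, 1.32)
Step 2: at (2, 1.32), ∇h = (20, 7.92) → (2, 1.32) − 0.02·(20, 7.92) = (1.6, 1.1616)
t = 1.1616

1.1616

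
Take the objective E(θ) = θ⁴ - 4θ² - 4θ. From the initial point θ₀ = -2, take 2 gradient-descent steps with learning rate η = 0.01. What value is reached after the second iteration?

E′(θ) = 4θ³ - 8θ - 4
Step 1: E′(-2) = -20; θ₁ = -2 − 0.01·(-20) = -1.8
Step 2: E′(-1.8) = -12.928; θ₂ = -1.8 − 0.01·(-12.928) = -1.67072

-1.67072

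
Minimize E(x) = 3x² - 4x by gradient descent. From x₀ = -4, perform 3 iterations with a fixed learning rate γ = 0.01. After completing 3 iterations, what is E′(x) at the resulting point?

-23.256352

E′(x) = 6x - 4
x₁ = -4 − 0.01·(-28) = -3.72
x₂ = -3.72 − 0.01·(-26.32) = -3.4568
x₃ = -3.4568 − 0.01·(-24.7408) = -3.209392
E′(x) at (-3.209392) = -23.256352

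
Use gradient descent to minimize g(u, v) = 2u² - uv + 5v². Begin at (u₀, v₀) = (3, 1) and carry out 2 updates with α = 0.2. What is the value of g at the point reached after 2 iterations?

∇g = (4u - v, -u + 10v)
(u₁, v₁) = (3, 1) − 0.2·(11, 7) = (0.8, -0.4)
(u₂, v₂) = (0.8, -0.4) − 0.2·(3.6, -4.8) = (0.08, 0.56)
g(0.08, 0.56) = 1.536

1.536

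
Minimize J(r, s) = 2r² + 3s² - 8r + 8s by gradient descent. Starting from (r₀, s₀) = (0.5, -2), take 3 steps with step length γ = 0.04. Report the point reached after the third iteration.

(1.110944, -1.625984)

∇J = (4r - 8, 6s + 8)
Step 1: at (0.5, -2), ∇J = (-6, -4) → (0.5, -2) − 0.04·(-6, -4) = (0.74, -1.84)
Step 2: at (0.74, -1.84), ∇J = (-5.04, -3.04) → (0.74, -1.84) − 0.04·(-5.04, -3.04) = (0.9416, -1.7184)
Step 3: at (0.9416, -1.7184), ∇J = (-4.2336, -2.3104) → (0.9416, -1.7184) − 0.04·(-4.2336, -2.3104) = (1.110944, -1.625984)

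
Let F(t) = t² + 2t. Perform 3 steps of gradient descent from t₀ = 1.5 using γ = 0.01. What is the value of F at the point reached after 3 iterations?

4.5365148804

F′(t) = 2t + 2
Step 1: F′(1.5) = 5; t₁ = 1.5 − 0.01·5 = 1.45
Step 2: F′(1.45) = 4.9; t₂ = 1.45 − 0.01·4.9 = 1.401
Step 3: F′(1.401) = 4.802; t₃ = 1.401 − 0.01·4.802 = 1.35298
F(1.35298) = 4.5365148804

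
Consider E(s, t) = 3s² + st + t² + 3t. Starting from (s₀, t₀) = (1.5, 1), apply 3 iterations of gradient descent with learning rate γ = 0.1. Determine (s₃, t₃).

∇E = (6s + t, s + 2t + 3)
Step 1: at (1.5, 1), ∇E = (10, 6.5) → (1.5, 1) − 0.1·(10, 6.5) = (0.5, 0.35)
Step 2: at (0.5, 0.35), ∇E = (3.35, 4.2) → (0.5, 0.35) − 0.1·(3.35, 4.2) = (0.165, -0.07)
Step 3: at (0.165, -0.07), ∇E = (0.92, 3.025) → (0.165, -0.07) − 0.1·(0.92, 3.025) = (0.073, -0.3725)

(0.073, -0.3725)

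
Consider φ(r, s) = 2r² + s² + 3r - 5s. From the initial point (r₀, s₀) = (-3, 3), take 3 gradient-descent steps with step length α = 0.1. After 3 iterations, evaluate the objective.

∇φ = (4r + 3, 2s - 5)
(r₁, s₁) = (-3, 3) − 0.1·(-9, 1) = (-2.1, 2.9)
(r₂, s₂) = (-2.1, 2.9) − 0.1·(-5.4, 0.8) = (-1.56, 2.82)
(r₃, s₃) = (-1.56, 2.82) − 0.1·(-3.24, 0.64) = (-1.236, 2.756)
φ(-1.236, 2.756) = -6.837072

-6.837072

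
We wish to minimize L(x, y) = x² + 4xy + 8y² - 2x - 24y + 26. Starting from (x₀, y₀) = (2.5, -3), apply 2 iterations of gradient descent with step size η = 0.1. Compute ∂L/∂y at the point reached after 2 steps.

∇L = (2x + 4y - 2, 4x + 16y - 24)
(x₁, y₁) = (2.5, -3) − 0.1·(-9, -62) = (3.4, 3.2)
(x₂, y₂) = (3.4, 3.2) − 0.1·(17.6, 40.8) = (1.64, -0.88)
∂L/∂y at (1.64, -0.88) = -31.52

-31.52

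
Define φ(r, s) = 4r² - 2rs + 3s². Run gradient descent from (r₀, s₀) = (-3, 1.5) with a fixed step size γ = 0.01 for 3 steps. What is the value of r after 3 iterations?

-2.261544

∇φ = (8r - 2s, -2r + 6s)
Step 1: at (-3, 1.5), ∇φ = (-27, 15) → (-3, 1.5) − 0.01·(-27, 15) = (-2.73, 1.35)
Step 2: at (-2.73, 1.35), ∇φ = (-24.54, 13.56) → (-2.73, 1.35) − 0.01·(-24.54, 13.56) = (-2.4846, 1.2144)
Step 3: at (-2.4846, 1.2144), ∇φ = (-22.3056, 12.2556) → (-2.4846, 1.2144) − 0.01·(-22.3056, 12.2556) = (-2.261544, 1.091844)
r = -2.261544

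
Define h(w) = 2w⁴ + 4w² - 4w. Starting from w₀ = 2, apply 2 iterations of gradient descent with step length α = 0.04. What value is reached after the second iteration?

h′(w) = 8w³ + 8w - 4
Step 1: h′(2) = 76; w₁ = 2 − 0.04·76 = -1.04
Step 2: h′(-1.04) = -21.318912; w₂ = -1.04 − 0.04·(-21.318912) = -0.18724352

-0.18724352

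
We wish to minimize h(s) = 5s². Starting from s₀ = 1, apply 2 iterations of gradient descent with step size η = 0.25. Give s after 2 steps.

2.25

h′(s) = 10s
Step 1: h′(1) = 10; s₁ = 1 − 0.25·10 = -1.5
Step 2: h′(-1.5) = -15; s₂ = -1.5 − 0.25·(-15) = 2.25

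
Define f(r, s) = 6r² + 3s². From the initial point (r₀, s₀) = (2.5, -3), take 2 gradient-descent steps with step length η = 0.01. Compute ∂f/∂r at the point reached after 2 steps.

∇f = (12r, 6s)
Step 1: at (2.5, -3), ∇f = (30, -18) → (2.5, -3) − 0.01·(30, -18) = (2.2, -2.82)
Step 2: at (2.2, -2.82), ∇f = (26.4, -16.92) → (2.2, -2.82) − 0.01·(26.4, -16.92) = (1.936, -2.6508)
∂f/∂r at (1.936, -2.6508) = 23.232

23.232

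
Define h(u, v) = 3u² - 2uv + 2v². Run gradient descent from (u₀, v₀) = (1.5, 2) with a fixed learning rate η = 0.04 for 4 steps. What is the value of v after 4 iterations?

∇h = (6u - 2v, -2u + 4v)
(u₁, v₁) = (1.5, 2) − 0.04·(5, 5) = (1.3, 1.8)
(u₂, v₂) = (1.3, 1.8) − 0.04·(4.2, 4.6) = (1.132, 1.616)
(u₃, v₃) = (1.132, 1.616) − 0.04·(3.56, 4.2) = (0.9896, 1.448)
(u₄, v₄) = (0.9896, 1.448) − 0.04·(3.0416, 3.8128) = (0.867936, 1.295488)
v = 1.295488

1.295488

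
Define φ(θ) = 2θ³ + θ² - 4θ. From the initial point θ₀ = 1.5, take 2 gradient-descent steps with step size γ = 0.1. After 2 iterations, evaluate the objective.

φ′(θ) = 6θ² + 2θ - 4
Step 1: φ′(1.5) = 12.5; θ₁ = 1.5 − 0.1·12.5 = 0.25
Step 2: φ′(0.25) = -3.125; θ₂ = 0.25 − 0.1·(-3.125) = 0.5625
φ(0.5625) = -1.57763671875

-1.57763671875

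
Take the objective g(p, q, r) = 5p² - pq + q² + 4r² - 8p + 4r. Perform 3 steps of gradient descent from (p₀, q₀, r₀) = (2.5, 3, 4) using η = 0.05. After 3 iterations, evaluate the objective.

∇g = (10p - q - 8, -p + 2q, 8r + 4)
Step 1: at (2.5, 3, 4), ∇g = (14, 3.5, 36) → (2.5, 3, 4) − 0.05·(14, 3.5, 36) = (1.8, 2.825, 2.2)
Step 2: at (1.8, 2.825, 2.2), ∇g = (7.175, 3.85, 21.6) → (1.8, 2.825, 2.2) − 0.05·(7.175, 3.85, 21.6) = (1.44125, 2.6325, 1.12)
Step 3: at (1.44125, 2.6325, 1.12), ∇g = (3.78, 3.82375, 12.96) → (1.44125, 2.6325, 1.12) − 0.05·(3.78, 3.82375, 12.96) = (1.25225, 2.4413125, 0.472)
g(1.25225, 2.4413125, 0.472) = 3.50465945703125

3.50465945703125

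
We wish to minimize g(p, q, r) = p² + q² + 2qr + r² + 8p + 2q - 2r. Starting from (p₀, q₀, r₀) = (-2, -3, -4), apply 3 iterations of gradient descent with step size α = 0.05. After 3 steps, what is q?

∇g = (2p + 8, 2q + 2r + 2, 2q + 2r - 2)
Step 1: at (-2, -3, -4), ∇g = (4, -12, -16) → (-2, -3, -4) − 0.05·(4, -12, -16) = (-2.2, -2.4, -3.2)
Step 2: at (-2.2, -2.4, -3.2), ∇g = (3.6, -9.2, -13.2) → (-2.2, -2.4, -3.2) − 0.05·(3.6, -9.2, -13.2) = (-2.38, -1.94, -2.54)
Step 3: at (-2.38, -1.94, -2.54), ∇g = (3.24, -6.96, -10.96) → (-2.38, -1.94, -2.54) − 0.05·(3.24, -6.96, -10.96) = (-2.542, -1.592, -1.992)
q = -1.592

-1.592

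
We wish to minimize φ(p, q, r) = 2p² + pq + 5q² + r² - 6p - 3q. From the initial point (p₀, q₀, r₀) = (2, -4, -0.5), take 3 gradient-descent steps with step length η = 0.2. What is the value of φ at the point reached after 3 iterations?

∇φ = (4p + q - 6, p + 10q - 3, 2r)
(p₁, q₁, r₁) = (2, -4, -0.5) − 0.2·(-2, -41, -1) = (2.4, 4.2, -0.3)
(p₂, q₂, r₂) = (2.4, 4.2, -0.3) − 0.2·(7.8, 41.4, -0.6) = (0.84, -4.08, -0.18)
(p₃, q₃, r₃) = (0.84, -4.08, -0.18) − 0.2·(-6.72, -42.96, -0.36) = (2.184, 4.512, -0.108)
φ(2.184, 4.512, -0.108) = 94.556304

94.556304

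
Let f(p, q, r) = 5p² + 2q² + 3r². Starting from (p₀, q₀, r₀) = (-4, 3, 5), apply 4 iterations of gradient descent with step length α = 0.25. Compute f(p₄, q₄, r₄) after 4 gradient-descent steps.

∇f = (10p, 4q, 6r)
Step 1: at (-4, 3, 5), ∇f = (-40, 12, 30) → (-4, 3, 5) − 0.25·(-40, 12, 30) = (6, 0, -2.5)
Step 2: at (6, 0, -2.5), ∇f = (60, 0, -15) → (6, 0, -2.5) − 0.25·(60, 0, -15) = (-9, 0, 1.25)
Step 3: at (-9, 0, 1.25), ∇f = (-90, 0, 7.5) → (-9, 0, 1.25) − 0.25·(-90, 0, 7.5) = (13.5, 0, -0.625)
Step 4: at (13.5, 0, -0.625), ∇f = (135, 0, -3.75) → (13.5, 0, -0.625) − 0.25·(135, 0, -3.75) = (-20.25, 0, 0.3125)
f(-20.25, 0, 0.3125) = 2050.60546875

2050.60546875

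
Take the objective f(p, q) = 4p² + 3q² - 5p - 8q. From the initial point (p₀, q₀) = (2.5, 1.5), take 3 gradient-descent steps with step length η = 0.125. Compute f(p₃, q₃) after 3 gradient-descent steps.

∇f = (8p - 5, 6q - 8)
(p₁, q₁) = (2.5, 1.5) − 0.125·(15, 1) = (0.625, 1.375)
(p₂, q₂) = (0.625, 1.375) − 0.125·(0, 0.25) = (0.625, 1.34375)
(p₃, q₃) = (0.625, 1.34375) − 0.125·(0, 0.0625) = (0.625, 1.3359375)
f(0.625, 1.3359375) = -6.89581298828125

-6.89581298828125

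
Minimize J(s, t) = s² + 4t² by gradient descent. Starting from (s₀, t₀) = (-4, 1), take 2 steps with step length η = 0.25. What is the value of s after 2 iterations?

-1

∇J = (2s, 8t)
(s₁, t₁) = (-4, 1) − 0.25·(-8, 8) = (-2, -1)
(s₂, t₂) = (-2, -1) − 0.25·(-4, -8) = (-1, 1)
s = -1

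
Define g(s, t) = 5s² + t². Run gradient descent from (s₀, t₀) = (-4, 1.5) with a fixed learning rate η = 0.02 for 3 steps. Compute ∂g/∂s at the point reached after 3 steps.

-20.48

∇g = (10s, 2t)
Step 1: at (-4, 1.5), ∇g = (-40, 3) → (-4, 1.5) − 0.02·(-40, 3) = (-3.2, 1.44)
Step 2: at (-3.2, 1.44), ∇g = (-32, 2.88) → (-3.2, 1.44) − 0.02·(-32, 2.88) = (-2.56, 1.3824)
Step 3: at (-2.56, 1.3824), ∇g = (-25.6, 2.7648) → (-2.56, 1.3824) − 0.02·(-25.6, 2.7648) = (-2.048, 1.327104)
∂g/∂s at (-2.048, 1.327104) = -20.48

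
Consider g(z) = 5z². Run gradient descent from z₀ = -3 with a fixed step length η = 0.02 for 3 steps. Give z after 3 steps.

g′(z) = 10z
z₁ = -3 − 0.02·(-30) = -2.4
z₂ = -2.4 − 0.02·(-24) = -1.92
z₃ = -1.92 − 0.02·(-19.2) = -1.536

-1.536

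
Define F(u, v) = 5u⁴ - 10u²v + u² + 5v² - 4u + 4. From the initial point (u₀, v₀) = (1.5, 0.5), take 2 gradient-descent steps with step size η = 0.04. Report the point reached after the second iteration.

∇F = (20u³ - 20uv + 2u - 4, -10u² + 10v)
Step 1: at (1.5, 0.5), ∇F = (51.5, -17.5) → (1.5, 0.5) − 0.04·(51.5, -17.5) = (-0.56, 1.2)
Step 2: at (-0.56, 1.2), ∇F = (4.80768, 8.864) → (-0.56, 1.2) − 0.04·(4.80768, 8.864) = (-0.7523072, 0.84544)

(-0.7523072, 0.84544)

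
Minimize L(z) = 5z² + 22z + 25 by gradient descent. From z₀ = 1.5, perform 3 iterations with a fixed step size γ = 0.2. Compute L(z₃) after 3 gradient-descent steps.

L′(z) = 10z + 22
z₁ = 1.5 − 0.2·37 = -5.9
z₂ = -5.9 − 0.2·(-37) = 1.5
z₃ = 1.5 − 0.2·37 = -5.9
L(-5.9) = 69.25

69.25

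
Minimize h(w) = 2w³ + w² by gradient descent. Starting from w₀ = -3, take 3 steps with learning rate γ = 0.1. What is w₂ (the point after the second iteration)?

-42.744

h′(w) = 6w² + 2w
Step 1: h′(-3) = 48; w₁ = -3 − 0.1·48 = -7.8
Step 2: h′(-7.8) = 349.44; w₂ = -7.8 − 0.1·349.44 = -42.744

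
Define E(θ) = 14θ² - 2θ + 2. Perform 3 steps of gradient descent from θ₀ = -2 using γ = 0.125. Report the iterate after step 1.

E′(θ) = 28θ - 2
Step 1: E′(-2) = -58; θ₁ = -2 − 0.125·(-58) = 5.25

5.25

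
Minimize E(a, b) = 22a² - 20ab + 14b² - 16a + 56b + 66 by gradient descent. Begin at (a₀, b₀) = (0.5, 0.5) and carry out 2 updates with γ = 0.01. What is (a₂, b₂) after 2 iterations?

(0.4424, -0.524)

∇E = (44a - 20b - 16, -20a + 28b + 56)
Step 1: at (0.5, 0.5), ∇E = (-4, 60) → (0.5, 0.5) − 0.01·(-4, 60) = (0.54, -0.1)
Step 2: at (0.54, -0.1), ∇E = (9.76, 42.4) → (0.54, -0.1) − 0.01·(9.76, 42.4) = (0.4424, -0.524)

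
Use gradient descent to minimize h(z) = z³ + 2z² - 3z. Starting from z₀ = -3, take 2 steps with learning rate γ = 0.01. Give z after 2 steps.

h′(z) = 3z² + 4z - 3
z₁ = -3 − 0.01·12 = -3.12
z₂ = -3.12 − 0.01·13.7232 = -3.257232

-3.257232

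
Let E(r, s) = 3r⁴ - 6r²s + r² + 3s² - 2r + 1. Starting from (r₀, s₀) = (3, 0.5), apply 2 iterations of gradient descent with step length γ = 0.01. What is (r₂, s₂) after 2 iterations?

∇E = (12r³ - 12rs + 2r - 2, -6r² + 6s)
Step 1: at (3, 0.5), ∇E = (310, -51) → (3, 0.5) − 0.01·(310, -51) = (-0.1, 1.01)
Step 2: at (-0.1, 1.01), ∇E = (-1, 6) → (-0.1, 1.01) − 0.01·(-1, 6) = (-0.09, 0.95)

(-0.09, 0.95)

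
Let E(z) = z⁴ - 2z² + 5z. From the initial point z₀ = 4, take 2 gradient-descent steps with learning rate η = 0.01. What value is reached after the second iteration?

E′(z) = 4z³ - 4z + 5
z₁ = 4 − 0.01·245 = 1.55
z₂ = 1.55 − 0.01·13.6955 = 1.413045

1.413045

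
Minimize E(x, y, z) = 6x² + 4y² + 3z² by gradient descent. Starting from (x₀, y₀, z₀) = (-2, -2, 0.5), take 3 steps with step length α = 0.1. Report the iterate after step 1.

(0.4, -0.4, 0.2)

∇E = (12x, 8y, 6z)
(x₁, y₁, z₁) = (-2, -2, 0.5) − 0.1·(-24, -16, 3) = (0.4, -0.4, 0.2)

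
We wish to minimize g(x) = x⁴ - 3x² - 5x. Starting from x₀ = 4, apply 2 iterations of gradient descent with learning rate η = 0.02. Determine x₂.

g′(x) = 4x³ - 6x - 5
x₁ = 4 − 0.02·227 = -0.54
x₂ = -0.54 − 0.02·(-2.389856) = -0.49220288

-0.49220288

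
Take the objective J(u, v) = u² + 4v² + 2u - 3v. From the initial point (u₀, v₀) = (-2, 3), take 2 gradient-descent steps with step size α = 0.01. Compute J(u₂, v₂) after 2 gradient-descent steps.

19.10544912

∇J = (2u + 2, 8v - 3)
(u₁, v₁) = (-2, 3) − 0.01·(-2, 21) = (-1.98, 2.79)
(u₂, v₂) = (-1.98, 2.79) − 0.01·(-1.96, 19.32) = (-1.9604, 2.5968)
J(-1.9604, 2.5968) = 19.10544912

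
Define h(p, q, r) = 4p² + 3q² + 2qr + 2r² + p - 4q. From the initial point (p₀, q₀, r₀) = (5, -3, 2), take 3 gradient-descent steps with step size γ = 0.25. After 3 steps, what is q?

∇h = (8p + 1, 6q + 2r - 4, 2q + 4r)
Step 1: at (5, -3, 2), ∇h = (41, -18, 2) → (5, -3, 2) − 0.25·(41, -18, 2) = (-5.25, 1.5, 1.5)
Step 2: at (-5.25, 1.5, 1.5), ∇h = (-41, 8, 9) → (-5.25, 1.5, 1.5) − 0.25·(-41, 8, 9) = (5, -0.5, -0.75)
Step 3: at (5, -0.5, -0.75), ∇h = (41, -8.5, -4) → (5, -0.5, -0.75) − 0.25·(41, -8.5, -4) = (-5.25, 1.625, 0.25)
q = 1.625

1.625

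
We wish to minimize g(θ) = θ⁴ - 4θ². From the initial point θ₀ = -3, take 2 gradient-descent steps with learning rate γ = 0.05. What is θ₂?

1.3344

g′(θ) = 4θ³ - 8θ
Step 1: g′(-3) = -84; θ₁ = -3 − 0.05·(-84) = 1.2
Step 2: g′(1.2) = -2.688; θ₂ = 1.2 − 0.05·(-2.688) = 1.3344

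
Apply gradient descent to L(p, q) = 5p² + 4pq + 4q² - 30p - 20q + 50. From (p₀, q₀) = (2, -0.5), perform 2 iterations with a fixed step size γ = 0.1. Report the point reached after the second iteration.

∇L = (10p + 4q - 30, 4p + 8q - 20)
Step 1: at (2, -0.5), ∇L = (-12, -16) → (2, -0.5) − 0.1·(-12, -16) = (3.2, 1.1)
Step 2: at (3.2, 1.1), ∇L = (6.4, 1.6) → (3.2, 1.1) − 0.1·(6.4, 1.6) = (2.56, 0.94)

(2.56, 0.94)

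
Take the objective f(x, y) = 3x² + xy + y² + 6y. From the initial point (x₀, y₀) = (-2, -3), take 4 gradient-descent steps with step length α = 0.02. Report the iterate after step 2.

∇f = (6x + y, x + 2y + 6)
Step 1: at (-2, -3), ∇f = (-15, -2) → (-2, -3) − 0.02·(-15, -2) = (-1.7, -2.96)
Step 2: at (-1.7, -2.96), ∇f = (-13.16, -1.62) → (-1.7, -2.96) − 0.02·(-13.16, -1.62) = (-1.4368, -2.9276)

(-1.4368, -2.9276)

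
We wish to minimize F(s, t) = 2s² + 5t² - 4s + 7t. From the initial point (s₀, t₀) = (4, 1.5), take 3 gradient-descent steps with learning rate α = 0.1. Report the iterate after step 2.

(2.08, -0.7)

∇F = (4s - 4, 10t + 7)
(s₁, t₁) = (4, 1.5) − 0.1·(12, 22) = (2.8, -0.7)
(s₂, t₂) = (2.8, -0.7) − 0.1·(7.2, 0) = (2.08, -0.7)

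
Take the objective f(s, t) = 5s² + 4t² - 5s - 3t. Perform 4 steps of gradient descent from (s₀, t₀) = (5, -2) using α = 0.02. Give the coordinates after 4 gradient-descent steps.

∇f = (10s - 5, 8t - 3)
Step 1: at (5, -2), ∇f = (45, -19) → (5, -2) − 0.02·(45, -19) = (4.1, -1.62)
Step 2: at (4.1, -1.62), ∇f = (36, -15.96) → (4.1, -1.62) − 0.02·(36, -15.96) = (3.38, -1.3008)
Step 3: at (3.38, -1.3008), ∇f = (28.8, -13.4064) → (3.38, -1.3008) − 0.02·(28.8, -13.4064) = (2.804, -1.032672)
Step 4: at (2.804, -1.032672), ∇f = (23.04, -11.261376) → (2.804, -1.032672) − 0.02·(23.04, -11.261376) = (2.3432, -0.80744448)

(2.3432, -0.80744448)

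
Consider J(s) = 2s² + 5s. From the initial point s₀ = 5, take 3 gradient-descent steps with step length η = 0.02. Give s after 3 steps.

J′(s) = 4s + 5
Step 1: J′(5) = 25; s₁ = 5 − 0.02·25 = 4.5
Step 2: J′(4.5) = 23; s₂ = 4.5 − 0.02·23 = 4.04
Step 3: J′(4.04) = 21.16; s₃ = 4.04 − 0.02·21.16 = 3.6168

3.6168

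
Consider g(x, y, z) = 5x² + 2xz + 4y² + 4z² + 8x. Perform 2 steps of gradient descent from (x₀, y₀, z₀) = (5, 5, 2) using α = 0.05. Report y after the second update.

1.8

∇g = (10x + 2z + 8, 8y, 2x + 8z)
Step 1: at (5, 5, 2), ∇g = (62, 40, 26) → (5, 5, 2) − 0.05·(62, 40, 26) = (1.9, 3, 0.7)
Step 2: at (1.9, 3, 0.7), ∇g = (28.4, 24, 9.4) → (1.9, 3, 0.7) − 0.05·(28.4, 24, 9.4) = (0.48, 1.8, 0.23)
y = 1.8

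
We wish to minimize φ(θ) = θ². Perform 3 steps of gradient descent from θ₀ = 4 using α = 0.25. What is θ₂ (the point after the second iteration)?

1

φ′(θ) = 2θ
θ₁ = 4 − 0.25·8 = 2
θ₂ = 2 − 0.25·4 = 1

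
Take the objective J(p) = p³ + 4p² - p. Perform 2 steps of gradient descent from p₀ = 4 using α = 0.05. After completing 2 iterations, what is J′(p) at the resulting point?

-0.343979578125

J′(p) = 3p² + 8p - 1
p₁ = 4 − 0.05·79 = 0.05
p₂ = 0.05 − 0.05·(-0.5925) = 0.079625
J′(p) at (0.079625) = -0.343979578125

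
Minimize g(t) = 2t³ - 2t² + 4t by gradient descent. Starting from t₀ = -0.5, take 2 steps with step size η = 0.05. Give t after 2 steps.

-1.4796875

g′(t) = 6t² - 4t + 4
Step 1: g′(-0.5) = 7.5; t₁ = -0.5 − 0.05·7.5 = -0.875
Step 2: g′(-0.875) = 12.09375; t₂ = -0.875 − 0.05·12.09375 = -1.4796875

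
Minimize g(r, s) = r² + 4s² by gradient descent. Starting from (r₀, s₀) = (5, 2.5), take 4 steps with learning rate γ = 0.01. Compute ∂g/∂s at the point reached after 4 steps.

14.3278592

∇g = (2r, 8s)
(r₁, s₁) = (5, 2.5) − 0.01·(10, 20) = (4.9, 2.3)
(r₂, s₂) = (4.9, 2.3) − 0.01·(9.8, 18.4) = (4.802, 2.116)
(r₃, s₃) = (4.802, 2.116) − 0.01·(9.604, 16.928) = (4.70596, 1.94672)
(r₄, s₄) = (4.70596, 1.94672) − 0.01·(9.41192, 15.57376) = (4.6118408, 1.7909824)
∂g/∂s at (4.6118408, 1.7909824) = 14.3278592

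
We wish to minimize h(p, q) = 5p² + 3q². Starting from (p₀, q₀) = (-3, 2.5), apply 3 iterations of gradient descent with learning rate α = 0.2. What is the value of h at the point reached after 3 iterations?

∇h = (10p, 6q)
(p₁, q₁) = (-3, 2.5) − 0.2·(-30, 15) = (3, -0.5)
(p₂, q₂) = (3, -0.5) − 0.2·(30, -3) = (-3, 0.1)
(p₃, q₃) = (-3, 0.1) − 0.2·(-30, 0.6) = (3, -0.02)
h(3, -0.02) = 45.0012

45.0012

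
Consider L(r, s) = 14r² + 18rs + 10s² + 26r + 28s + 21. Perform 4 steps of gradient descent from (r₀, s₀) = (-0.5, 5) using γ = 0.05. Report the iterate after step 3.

∇L = (28r + 18s + 26, 18r + 20s + 28)
Step 1: at (-0.5, 5), ∇L = (102, 119) → (-0.5, 5) − 0.05·(102, 119) = (-5.6, -0.95)
Step 2: at (-5.6, -0.95), ∇L = (-147.9, -91.8) → (-5.6, -0.95) − 0.05·(-147.9, -91.8) = (1.795, 3.64)
Step 3: at (1.795, 3.64), ∇L = (141.78, 133.11) → (1.795, 3.64) − 0.05·(141.78, 133.11) = (-5.294, -3.0155)

(-5.294, -3.0155)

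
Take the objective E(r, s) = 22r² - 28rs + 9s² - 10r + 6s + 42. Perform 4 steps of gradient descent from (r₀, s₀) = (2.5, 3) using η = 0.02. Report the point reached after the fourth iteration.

(2.23611008, 3.15154432)

∇E = (44r - 28s - 10, -28r + 18s + 6)
(r₁, s₁) = (2.5, 3) − 0.02·(16, -10) = (2.18, 3.2)
(r₂, s₂) = (2.18, 3.2) − 0.02·(-3.68, 2.56) = (2.2536, 3.1488)
(r₃, s₃) = (2.2536, 3.1488) − 0.02·(0.992, -0.4224) = (2.23376, 3.157248)
(r₄, s₄) = (2.23376, 3.157248) − 0.02·(-0.117504, 0.285184) = (2.23611008, 3.15154432)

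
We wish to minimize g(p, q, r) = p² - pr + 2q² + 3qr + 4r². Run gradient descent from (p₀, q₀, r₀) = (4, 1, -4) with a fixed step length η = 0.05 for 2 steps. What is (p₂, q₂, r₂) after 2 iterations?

∇g = (2p - r, 4q + 3r, -p + 3q + 8r)
(p₁, q₁, r₁) = (4, 1, -4) − 0.05·(12, -8, -33) = (3.4, 1.4, -2.35)
(p₂, q₂, r₂) = (3.4, 1.4, -2.35) − 0.05·(9.15, -1.45, -18) = (2.9425, 1.4725, -1.45)

(2.9425, 1.4725, -1.45)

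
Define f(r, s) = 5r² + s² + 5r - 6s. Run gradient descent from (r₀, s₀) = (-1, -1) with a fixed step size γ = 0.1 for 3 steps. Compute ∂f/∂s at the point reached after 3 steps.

-4.096

∇f = (10r + 5, 2s - 6)
Step 1: at (-1, -1), ∇f = (-5, -8) → (-1, -1) − 0.1·(-5, -8) = (-0.5, -0.2)
Step 2: at (-0.5, -0.2), ∇f = (0, -6.4) → (-0.5, -0.2) − 0.1·(0, -6.4) = (-0.5, 0.44)
Step 3: at (-0.5, 0.44), ∇f = (0, -5.12) → (-0.5, 0.44) − 0.1·(0, -5.12) = (-0.5, 0.952)
∂f/∂s at (-0.5, 0.952) = -4.096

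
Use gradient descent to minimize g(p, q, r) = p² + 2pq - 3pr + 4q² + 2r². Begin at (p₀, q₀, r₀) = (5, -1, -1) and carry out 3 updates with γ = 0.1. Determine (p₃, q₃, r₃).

∇g = (2p + 2q - 3r, 2p + 8q, -3p + 4r)
(p₁, q₁, r₁) = (5, -1, -1) − 0.1·(11, 2, -19) = (3.9, -1.2, 0.9)
(p₂, q₂, r₂) = (3.9, -1.2, 0.9) − 0.1·(2.7, -1.8, -8.1) = (3.63, -1.02, 1.71)
(p₃, q₃, r₃) = (3.63, -1.02, 1.71) − 0.1·(0.09, -0.9, -4.05) = (3.621, -0.93, 2.115)

(3.621, -0.93, 2.115)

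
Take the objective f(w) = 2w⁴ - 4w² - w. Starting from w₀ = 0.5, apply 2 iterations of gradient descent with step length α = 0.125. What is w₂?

f′(w) = 8w³ - 8w - 1
w₁ = 0.5 − 0.125·(-4) = 1
w₂ = 1 − 0.125·(-1) = 1.125

1.125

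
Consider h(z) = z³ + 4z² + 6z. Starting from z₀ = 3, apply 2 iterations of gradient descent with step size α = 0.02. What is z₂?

h′(z) = 3z² + 8z + 6
z₁ = 3 − 0.02·57 = 1.86
z₂ = 1.86 − 0.02·31.2588 = 1.234824

1.234824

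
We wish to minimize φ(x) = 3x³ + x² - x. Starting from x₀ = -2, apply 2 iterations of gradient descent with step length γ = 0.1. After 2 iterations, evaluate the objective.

-60860.630273607

φ′(x) = 9x² + 2x - 1
x₁ = -2 − 0.1·31 = -5.1
x₂ = -5.1 − 0.1·222.89 = -27.389
φ(-27.389) = -60860.630273607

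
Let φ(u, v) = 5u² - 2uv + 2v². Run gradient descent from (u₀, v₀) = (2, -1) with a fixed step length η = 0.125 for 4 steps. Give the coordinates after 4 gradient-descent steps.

(0.01171875, -0.046875)

∇φ = (10u - 2v, -2u + 4v)
Step 1: at (2, -1), ∇φ = (22, -8) → (2, -1) − 0.125·(22, -8) = (-0.75, 0)
Step 2: at (-0.75, 0), ∇φ = (-7.5, 1.5) → (-0.75, 0) − 0.125·(-7.5, 1.5) = (0.1875, -0.1875)
Step 3: at (0.1875, -0.1875), ∇φ = (2.25, -1.125) → (0.1875, -0.1875) − 0.125·(2.25, -1.125) = (-0.09375, -0.046875)
Step 4: at (-0.09375, -0.046875), ∇φ = (-0.84375, 0) → (-0.09375, -0.046875) − 0.125·(-0.84375, 0) = (0.01171875, -0.046875)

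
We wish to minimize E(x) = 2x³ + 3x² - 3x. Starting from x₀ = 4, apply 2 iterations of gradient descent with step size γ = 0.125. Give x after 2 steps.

E′(x) = 6x² + 6x - 3
Step 1: E′(4) = 117; x₁ = 4 − 0.125·117 = -10.625
Step 2: E′(-10.625) = 610.59375; x₂ = -10.625 − 0.125·610.59375 = -86.94921875

-86.94921875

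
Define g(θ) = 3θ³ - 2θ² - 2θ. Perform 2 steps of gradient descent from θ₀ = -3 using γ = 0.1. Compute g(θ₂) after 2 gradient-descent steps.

g′(θ) = 9θ² - 4θ - 2
θ₁ = -3 − 0.1·91 = -12.1
θ₂ = -12.1 − 0.1·1364.09 = -148.509
g(-148.509) = -9869876.543670687

-9869876.543670687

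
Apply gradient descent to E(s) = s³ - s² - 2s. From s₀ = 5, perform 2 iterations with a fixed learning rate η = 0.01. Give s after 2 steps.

3.904493

E′(s) = 3s² - 2s - 2
Step 1: E′(5) = 63; s₁ = 5 − 0.01·63 = 4.37
Step 2: E′(4.37) = 46.5507; s₂ = 4.37 − 0.01·46.5507 = 3.904493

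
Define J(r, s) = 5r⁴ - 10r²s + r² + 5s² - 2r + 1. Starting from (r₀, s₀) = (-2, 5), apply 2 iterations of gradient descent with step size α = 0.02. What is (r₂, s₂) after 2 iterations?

(0.0211328, 5.27648)

∇J = (20r³ - 20rs + 2r - 2, -10r² + 10s)
(r₁, s₁) = (-2, 5) − 0.02·(34, 10) = (-2.68, 4.8)
(r₂, s₂) = (-2.68, 4.8) − 0.02·(-135.05664, -23.824) = (0.0211328, 5.27648)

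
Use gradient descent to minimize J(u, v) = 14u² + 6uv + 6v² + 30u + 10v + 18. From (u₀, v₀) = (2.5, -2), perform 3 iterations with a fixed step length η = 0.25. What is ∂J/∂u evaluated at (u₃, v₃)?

∇J = (28u + 6v + 30, 6u + 12v + 10)
(u₁, v₁) = (2.5, -2) − 0.25·(88, 1) = (-19.5, -2.25)
(u₂, v₂) = (-19.5, -2.25) − 0.25·(-529.5, -134) = (112.875, 31.25)
(u₃, v₃) = (112.875, 31.25) − 0.25·(3378, 1062.25) = (-731.625, -234.3125)
∂J/∂u at (-731.625, -234.3125) = -21861.375

-21861.375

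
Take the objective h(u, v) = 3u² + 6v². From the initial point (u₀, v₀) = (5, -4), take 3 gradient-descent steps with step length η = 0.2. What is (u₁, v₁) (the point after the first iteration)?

∇h = (6u, 12v)
Step 1: at (5, -4), ∇h = (30, -48) → (5, -4) − 0.2·(30, -48) = (-1, 5.6)

(-1, 5.6)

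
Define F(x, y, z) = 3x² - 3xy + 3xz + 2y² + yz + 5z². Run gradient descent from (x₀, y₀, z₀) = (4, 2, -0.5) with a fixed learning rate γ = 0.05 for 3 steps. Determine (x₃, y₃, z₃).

∇F = (6x - 3y + 3z, -3x + 4y + z, 3x + y + 10z)
(x₁, y₁, z₁) = (4, 2, -0.5) − 0.05·(16.5, -4.5, 9) = (3.175, 2.225, -0.95)
(x₂, y₂, z₂) = (3.175, 2.225, -0.95) − 0.05·(9.525, -1.575, 2.25) = (2.69875, 2.30375, -1.0625)
(x₃, y₃, z₃) = (2.69875, 2.30375, -1.0625) − 0.05·(6.09375, 0.05625, -0.225) = (2.3940625, 2.3009375, -1.05125)

(2.3940625, 2.3009375, -1.05125)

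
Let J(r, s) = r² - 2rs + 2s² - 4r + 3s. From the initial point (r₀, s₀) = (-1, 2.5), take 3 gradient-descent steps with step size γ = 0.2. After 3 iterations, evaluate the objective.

-3.726144

∇J = (2r - 2s - 4, -2r + 4s + 3)
(r₁, s₁) = (-1, 2.5) − 0.2·(-11, 15) = (1.2, -0.5)
(r₂, s₂) = (1.2, -0.5) − 0.2·(-0.6, -1.4) = (1.32, -0.22)
(r₃, s₃) = (1.32, -0.22) − 0.2·(-0.92, -0.52) = (1.504, -0.116)
J(1.504, -0.116) = -3.726144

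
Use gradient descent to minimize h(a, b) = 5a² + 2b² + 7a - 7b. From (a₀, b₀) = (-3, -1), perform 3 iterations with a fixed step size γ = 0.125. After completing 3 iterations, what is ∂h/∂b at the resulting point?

-1.375

∇h = (10a + 7, 4b - 7)
Step 1: at (-3, -1), ∇h = (-23, -11) → (-3, -1) − 0.125·(-23, -11) = (-0.125, 0.375)
Step 2: at (-0.125, 0.375), ∇h = (5.75, -5.5) → (-0.125, 0.375) − 0.125·(5.75, -5.5) = (-0.84375, 1.0625)
Step 3: at (-0.84375, 1.0625), ∇h = (-1.4375, -2.75) → (-0.84375, 1.0625) − 0.125·(-1.4375, -2.75) = (-0.6640625, 1.40625)
∂h/∂b at (-0.6640625, 1.40625) = -1.375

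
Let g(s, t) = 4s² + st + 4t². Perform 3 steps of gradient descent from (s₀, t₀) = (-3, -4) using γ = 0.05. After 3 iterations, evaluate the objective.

3.1837736875

∇g = (8s + t, s + 8t)
(s₁, t₁) = (-3, -4) − 0.05·(-28, -35) = (-1.6, -2.25)
(s₂, t₂) = (-1.6, -2.25) − 0.05·(-15.05, -19.6) = (-0.8475, -1.27)
(s₃, t₃) = (-0.8475, -1.27) − 0.05·(-8.05, -11.0075) = (-0.445, -0.719625)
g(-0.445, -0.719625) = 3.1837736875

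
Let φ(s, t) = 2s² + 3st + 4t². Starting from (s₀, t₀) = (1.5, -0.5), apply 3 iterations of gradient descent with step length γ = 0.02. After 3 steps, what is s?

∇φ = (4s + 3t, 3s + 8t)
Step 1: at (1.5, -0.5), ∇φ = (4.5, 0.5) → (1.5, -0.5) − 0.02·(4.5, 0.5) = (1.41, -0.51)
Step 2: at (1.41, -0.51), ∇φ = (4.11, 0.15) → (1.41, -0.51) − 0.02·(4.11, 0.15) = (1.3278, -0.513)
Step 3: at (1.3278, -0.513), ∇φ = (3.7722, -0.1206) → (1.3278, -0.513) − 0.02·(3.7722, -0.1206) = (1.252356, -0.510588)
s = 1.252356

1.252356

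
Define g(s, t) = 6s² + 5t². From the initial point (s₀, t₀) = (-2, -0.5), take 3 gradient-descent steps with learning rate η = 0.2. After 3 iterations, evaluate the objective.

∇g = (12s, 10t)
Step 1: at (-2, -0.5), ∇g = (-24, -5) → (-2, -0.5) − 0.2·(-24, -5) = (2.8, 0.5)
Step 2: at (2.8, 0.5), ∇g = (33.6, 5) → (2.8, 0.5) − 0.2·(33.6, 5) = (-3.92, -0.5)
Step 3: at (-3.92, -0.5), ∇g = (-47.04, -5) → (-3.92, -0.5) − 0.2·(-47.04, -5) = (5.488, 0.5)
g(5.488, 0.5) = 181.958864

181.958864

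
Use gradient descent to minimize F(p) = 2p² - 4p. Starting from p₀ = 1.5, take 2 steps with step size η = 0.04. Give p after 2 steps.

F′(p) = 4p - 4
Step 1: F′(1.5) = 2; p₁ = 1.5 − 0.04·2 = 1.42
Step 2: F′(1.42) = 1.68; p₂ = 1.42 − 0.04·1.68 = 1.3528

1.3528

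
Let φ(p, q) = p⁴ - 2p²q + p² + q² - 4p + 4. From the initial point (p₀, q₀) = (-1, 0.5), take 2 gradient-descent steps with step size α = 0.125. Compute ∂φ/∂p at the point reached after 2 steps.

-3.4375

∇φ = (4p³ - 4pq + 2p - 4, -2p² + 2q)
(p₁, q₁) = (-1, 0.5) − 0.125·(-8, -1) = (0, 0.625)
(p₂, q₂) = (0, 0.625) − 0.125·(-4, 1.25) = (0.5, 0.46875)
∂φ/∂p at (0.5, 0.46875) = -3.4375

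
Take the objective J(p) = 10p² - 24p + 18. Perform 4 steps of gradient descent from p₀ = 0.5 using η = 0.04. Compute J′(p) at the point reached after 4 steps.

-0.0224

J′(p) = 20p - 24
Step 1: J′(0.5) = -14; p₁ = 0.5 − 0.04·(-14) = 1.06
Step 2: J′(1.06) = -2.8; p₂ = 1.06 − 0.04·(-2.8) = 1.172
Step 3: J′(1.172) = -0.56; p₃ = 1.172 − 0.04·(-0.56) = 1.1944
Step 4: J′(1.1944) = -0.112; p₄ = 1.1944 − 0.04·(-0.112) = 1.19888
J′(p) at (1.19888) = -0.0224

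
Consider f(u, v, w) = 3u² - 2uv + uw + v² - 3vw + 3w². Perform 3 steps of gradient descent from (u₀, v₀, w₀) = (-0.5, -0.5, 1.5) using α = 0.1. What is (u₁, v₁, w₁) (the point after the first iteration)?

(-0.45, -0.05, 0.5)

∇f = (6u - 2v + w, -2u + 2v - 3w, u - 3v + 6w)
Step 1: at (-0.5, -0.5, 1.5), ∇f = (-0.5, -4.5, 10) → (-0.5, -0.5, 1.5) − 0.1·(-0.5, -4.5, 10) = (-0.45, -0.05, 0.5)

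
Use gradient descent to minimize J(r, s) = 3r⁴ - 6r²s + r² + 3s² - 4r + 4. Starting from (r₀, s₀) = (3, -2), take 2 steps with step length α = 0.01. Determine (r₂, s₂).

(-0.64987296, -1.201976)

∇J = (12r³ - 12rs + 2r - 4, -6r² + 6s)
Step 1: at (3, -2), ∇J = (398, -66) → (3, -2) − 0.01·(398, -66) = (-0.98, -1.34)
Step 2: at (-0.98, -1.34), ∇J = (-33.012704, -13.8024) → (-0.98, -1.34) − 0.01·(-33.012704, -13.8024) = (-0.64987296, -1.201976)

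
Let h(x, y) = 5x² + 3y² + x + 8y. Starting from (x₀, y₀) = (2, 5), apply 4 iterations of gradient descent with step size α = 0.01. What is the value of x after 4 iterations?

∇h = (10x + 1, 6y + 8)
Step 1: at (2, 5), ∇h = (21, 38) → (2, 5) − 0.01·(21, 38) = (1.79, 4.62)
Step 2: at (1.79, 4.62), ∇h = (18.9, 35.72) → (1.79, 4.62) − 0.01·(18.9, 35.72) = (1.601, 4.2628)
Step 3: at (1.601, 4.2628), ∇h = (17.01, 33.5768) → (1.601, 4.2628) − 0.01·(17.01, 33.5768) = (1.4309, 3.927032)
Step 4: at (1.4309, 3.927032), ∇h = (15.309, 31.562192) → (1.4309, 3.927032) − 0.01·(15.309, 31.562192) = (1.27781, 3.61141008)
x = 1.27781

1.27781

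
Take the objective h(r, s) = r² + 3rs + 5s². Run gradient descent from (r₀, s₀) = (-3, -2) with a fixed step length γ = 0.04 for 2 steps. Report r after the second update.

∇h = (2r + 3s, 3r + 10s)
(r₁, s₁) = (-3, -2) − 0.04·(-12, -29) = (-2.52, -0.84)
(r₂, s₂) = (-2.52, -0.84) − 0.04·(-7.56, -15.96) = (-2.2176, -0.2016)
r = -2.2176

-2.2176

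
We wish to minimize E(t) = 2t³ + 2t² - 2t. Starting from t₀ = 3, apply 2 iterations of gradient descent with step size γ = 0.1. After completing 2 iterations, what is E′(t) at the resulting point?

425.005056

E′(t) = 6t² + 4t - 2
t₁ = 3 − 0.1·64 = -3.4
t₂ = -3.4 − 0.1·53.76 = -8.776
E′(t) at (-8.776) = 425.005056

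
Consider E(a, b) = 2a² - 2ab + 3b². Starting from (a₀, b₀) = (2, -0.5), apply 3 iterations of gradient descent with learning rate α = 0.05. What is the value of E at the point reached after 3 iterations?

∇E = (4a - 2b, -2a + 6b)
Step 1: at (2, -0.5), ∇E = (9, -7) → (2, -0.5) − 0.05·(9, -7) = (1.55, -0.15)
Step 2: at (1.55, -0.15), ∇E = (6.5, -4) → (1.55, -0.15) − 0.05·(6.5, -4) = (1.225, 0.05)
Step 3: at (1.225, 0.05), ∇E = (4.8, -2.15) → (1.225, 0.05) − 0.05·(4.8, -2.15) = (0.985, 0.1575)
E(0.985, 0.1575) = 1.70459375

1.70459375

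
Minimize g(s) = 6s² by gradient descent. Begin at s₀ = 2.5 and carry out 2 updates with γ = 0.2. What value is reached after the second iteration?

4.9

g′(s) = 12s
s₁ = 2.5 − 0.2·30 = -3.5
s₂ = -3.5 − 0.2·(-42) = 4.9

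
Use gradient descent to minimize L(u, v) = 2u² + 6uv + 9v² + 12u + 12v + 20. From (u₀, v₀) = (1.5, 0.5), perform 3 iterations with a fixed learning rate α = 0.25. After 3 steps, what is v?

-109.1875

∇L = (4u + 6v + 12, 6u + 18v + 12)
(u₁, v₁) = (1.5, 0.5) − 0.25·(21, 30) = (-3.75, -7)
(u₂, v₂) = (-3.75, -7) − 0.25·(-45, -136.5) = (7.5, 27.125)
(u₃, v₃) = (7.5, 27.125) − 0.25·(204.75, 545.25) = (-43.6875, -109.1875)
v = -109.1875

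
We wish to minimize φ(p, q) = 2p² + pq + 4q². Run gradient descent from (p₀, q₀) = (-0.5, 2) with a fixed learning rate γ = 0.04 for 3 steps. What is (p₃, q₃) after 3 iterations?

∇φ = (4p + q, p + 8q)
(p₁, q₁) = (-0.5, 2) − 0.04·(0, 15.5) = (-0.5, 1.38)
(p₂, q₂) = (-0.5, 1.38) − 0.04·(-0.62, 10.54) = (-0.4752, 0.9584)
(p₃, q₃) = (-0.4752, 0.9584) − 0.04·(-0.9424, 7.192) = (-0.437504, 0.67072)

(-0.437504, 0.67072)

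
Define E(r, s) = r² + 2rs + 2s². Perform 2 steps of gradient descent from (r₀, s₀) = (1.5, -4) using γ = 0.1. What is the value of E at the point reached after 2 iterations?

4.0948

∇E = (2r + 2s, 2r + 4s)
Step 1: at (1.5, -4), ∇E = (-5, -13) → (1.5, -4) − 0.1·(-5, -13) = (2, -2.7)
Step 2: at (2, -2.7), ∇E = (-1.4, -6.8) → (2, -2.7) − 0.1·(-1.4, -6.8) = (2.14, -2.02)
E(2.14, -2.02) = 4.0948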